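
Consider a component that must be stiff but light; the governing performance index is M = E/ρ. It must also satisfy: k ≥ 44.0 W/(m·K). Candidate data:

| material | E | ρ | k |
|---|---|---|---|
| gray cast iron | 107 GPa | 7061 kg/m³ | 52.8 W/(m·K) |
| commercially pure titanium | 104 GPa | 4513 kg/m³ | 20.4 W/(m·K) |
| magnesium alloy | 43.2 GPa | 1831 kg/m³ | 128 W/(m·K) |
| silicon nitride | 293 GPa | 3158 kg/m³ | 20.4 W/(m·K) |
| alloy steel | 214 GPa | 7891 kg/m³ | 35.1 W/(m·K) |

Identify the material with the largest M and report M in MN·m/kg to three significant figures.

Screen on constraints: k ≥ 44.0 W/(m·K). Survivors: gray cast iron, magnesium alloy.
Evaluate M for each candidate:
  magnesium alloy: M = 23.6 MN·m/kg
  gray cast iron: M = 15.2 MN·m/kg
Highest index: magnesium alloy.

magnesium alloy, M = 23.6 MN·m/kg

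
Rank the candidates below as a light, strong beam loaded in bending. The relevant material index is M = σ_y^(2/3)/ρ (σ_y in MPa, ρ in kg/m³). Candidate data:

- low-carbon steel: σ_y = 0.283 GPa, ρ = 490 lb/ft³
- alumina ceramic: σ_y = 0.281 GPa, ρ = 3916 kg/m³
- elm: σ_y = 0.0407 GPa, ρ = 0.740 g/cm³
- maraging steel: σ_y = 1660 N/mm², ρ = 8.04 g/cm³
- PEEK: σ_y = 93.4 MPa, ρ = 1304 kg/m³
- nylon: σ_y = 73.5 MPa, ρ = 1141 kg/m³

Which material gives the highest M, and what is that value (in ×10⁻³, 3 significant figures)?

In SI units:
  low-carbon steel: σ_y = 283.0 MPa, ρ = 7849 kg/m³
  alumina ceramic: σ_y = 281.0 MPa, ρ = 3916 kg/m³
  elm: σ_y = 40.70 MPa, ρ = 740.0 kg/m³
  maraging steel: σ_y = 1660 MPa, ρ = 8040 kg/m³
  PEEK: σ_y = 93.40 MPa, ρ = 1304 kg/m³
  nylon: σ_y = 73.50 MPa, ρ = 1141 kg/m³
  maraging steel: M = 17.4×10⁻³
  elm: M = 16.0×10⁻³
  PEEK: M = 15.8×10⁻³
  nylon: M = 15.4×10⁻³
  alumina ceramic: M = 11.0×10⁻³
  low-carbon steel: M = 5.49×10⁻³
Highest index: maraging steel.

maraging steel, M = 17.4×10⁻³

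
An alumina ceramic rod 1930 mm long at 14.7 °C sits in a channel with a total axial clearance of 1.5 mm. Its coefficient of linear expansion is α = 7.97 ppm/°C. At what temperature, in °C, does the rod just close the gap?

α·L₀·ΔT = 1.5 mm ⇒ ΔT = 1.5 / (7.97×10⁻⁶ × 1930.0) = 97.52 K.
T = 14.7 + 97.52 = 112.2 °C.

112 °C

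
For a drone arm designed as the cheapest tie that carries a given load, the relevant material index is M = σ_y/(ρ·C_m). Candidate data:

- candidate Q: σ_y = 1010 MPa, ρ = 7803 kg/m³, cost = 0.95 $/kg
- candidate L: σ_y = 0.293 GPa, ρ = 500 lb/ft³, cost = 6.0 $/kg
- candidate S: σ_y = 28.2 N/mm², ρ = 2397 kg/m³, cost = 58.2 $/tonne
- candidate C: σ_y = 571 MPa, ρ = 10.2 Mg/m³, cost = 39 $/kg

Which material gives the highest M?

candidate S

In SI units:
  candidate Q: σ_y = 1010 MPa, ρ = 7803 kg/m³, cost = 0.9500 $/kg
  candidate L: σ_y = 293.0 MPa, ρ = 8009 kg/m³, cost = 6.000 $/kg
  candidate S: σ_y = 28.20 MPa, ρ = 2397 kg/m³, cost = 0.05820 $/kg
  candidate C: σ_y = 571.0 MPa, ρ = 10200 kg/m³, cost = 39.00 $/kg
  candidate S: M = 202 kN·m per $
  candidate Q: M = 136 kN·m per $
  candidate L: M = 6.10 kN·m per $
  candidate C: M = 1.44 kN·m per $
Candidate S ranks first.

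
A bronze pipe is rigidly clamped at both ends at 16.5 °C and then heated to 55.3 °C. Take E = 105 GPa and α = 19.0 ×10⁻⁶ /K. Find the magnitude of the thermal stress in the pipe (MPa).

77.4 MPa

ΔT = 38.80 K. Constrained thermal stress σ = E·α·ΔT = 105.0×10³ MPa × 19.0×10⁻⁶ × 38.80 = 77.4 MPa (compressive).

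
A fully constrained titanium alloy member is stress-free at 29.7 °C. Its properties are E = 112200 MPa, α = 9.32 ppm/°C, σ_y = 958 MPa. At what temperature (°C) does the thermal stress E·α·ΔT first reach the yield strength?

946 °C

E = 112200 MPa = 112.2 GPa.
E·α·ΔT = 958.0 MPa ⇒ ΔT = 958.0 / (112.2×10³ × 9.32×10⁻⁶) = 916.1 K.
T = 29.7 + 916.1 = 945.8 °C.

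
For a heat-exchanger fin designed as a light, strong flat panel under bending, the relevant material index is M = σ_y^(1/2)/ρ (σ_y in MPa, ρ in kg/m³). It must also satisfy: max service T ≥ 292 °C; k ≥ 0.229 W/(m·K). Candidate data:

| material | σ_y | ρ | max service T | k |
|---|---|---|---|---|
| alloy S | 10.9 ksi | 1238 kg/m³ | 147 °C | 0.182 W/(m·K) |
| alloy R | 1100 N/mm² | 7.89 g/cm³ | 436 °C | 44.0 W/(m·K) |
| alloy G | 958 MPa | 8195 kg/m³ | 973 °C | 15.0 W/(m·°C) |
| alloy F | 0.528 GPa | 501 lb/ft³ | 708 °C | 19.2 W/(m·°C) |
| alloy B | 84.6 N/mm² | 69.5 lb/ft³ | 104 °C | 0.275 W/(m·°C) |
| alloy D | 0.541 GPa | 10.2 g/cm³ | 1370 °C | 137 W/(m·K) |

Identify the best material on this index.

alloy R

Screen on constraints: max service T ≥ 292 °C; k ≥ 0.229 W/(m·K). Survivors: alloy R, alloy G, alloy F, alloy D.
Convert each candidate to consistent units, then evaluate M:
  alloy R: σ_y = 1100 MPa, ρ = 7890 kg/m³
  alloy G: σ_y = 958.0 MPa, ρ = 8195 kg/m³
  alloy F: σ_y = 528.0 MPa, ρ = 8025 kg/m³
  alloy D: σ_y = 541.0 MPa, ρ = 10200 kg/m³
  alloy R: M = 4.20×10⁻³
  alloy G: M = 3.78×10⁻³
  alloy F: M = 2.86×10⁻³
  alloy D: M = 2.28×10⁻³
The maximum is for alloy R.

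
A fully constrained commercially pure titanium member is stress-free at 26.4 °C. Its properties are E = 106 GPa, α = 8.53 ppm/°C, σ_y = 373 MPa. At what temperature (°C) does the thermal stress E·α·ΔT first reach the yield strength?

E·α·ΔT = 373.0 MPa ⇒ ΔT = 373.0 / (106.0×10³ × 8.53×10⁻⁶) = 412.5 K.
T = 26.4 + 412.5 = 438.9 °C.

439 °C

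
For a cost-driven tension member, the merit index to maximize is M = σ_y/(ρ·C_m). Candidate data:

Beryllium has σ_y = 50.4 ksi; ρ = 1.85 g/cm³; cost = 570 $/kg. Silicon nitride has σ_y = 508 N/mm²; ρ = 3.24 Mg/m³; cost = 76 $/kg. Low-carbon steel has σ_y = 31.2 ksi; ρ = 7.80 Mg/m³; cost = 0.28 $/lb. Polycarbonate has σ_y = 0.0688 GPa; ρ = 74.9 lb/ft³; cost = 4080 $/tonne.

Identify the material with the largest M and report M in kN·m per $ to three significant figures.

low-carbon steel, M = 44.7 kN·m per $

Convert each candidate to consistent units, then evaluate M:
  beryllium: σ_y = 347.5 MPa, ρ = 1850 kg/m³, cost = 570.0 $/kg
  silicon nitride: σ_y = 508.0 MPa, ρ = 3240 kg/m³, cost = 76.00 $/kg
  low-carbon steel: σ_y = 215.1 MPa, ρ = 7800 kg/m³, cost = 0.6173 $/kg
  polycarbonate: σ_y = 68.80 MPa, ρ = 1200 kg/m³, cost = 4.080 $/kg
  low-carbon steel: M = 44.7 kN·m per $
  polycarbonate: M = 14.1 kN·m per $
  silicon nitride: M = 2.06 kN·m per $
  beryllium: M = 0.330 kN·m per $
Low-carbon steel has the largest M.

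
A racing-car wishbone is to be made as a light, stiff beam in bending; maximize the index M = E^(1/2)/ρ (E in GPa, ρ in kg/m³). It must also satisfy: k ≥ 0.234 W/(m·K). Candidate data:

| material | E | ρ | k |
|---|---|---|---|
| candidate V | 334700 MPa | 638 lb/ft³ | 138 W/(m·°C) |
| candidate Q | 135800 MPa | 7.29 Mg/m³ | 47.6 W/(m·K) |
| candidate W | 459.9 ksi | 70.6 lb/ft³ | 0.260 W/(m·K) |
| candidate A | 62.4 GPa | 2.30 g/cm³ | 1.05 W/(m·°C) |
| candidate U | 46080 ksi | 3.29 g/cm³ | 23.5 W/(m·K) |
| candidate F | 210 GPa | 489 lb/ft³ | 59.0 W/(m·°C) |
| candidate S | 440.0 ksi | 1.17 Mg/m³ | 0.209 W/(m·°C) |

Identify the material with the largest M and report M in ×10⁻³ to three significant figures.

Screen on constraints: k ≥ 0.234 W/(m·K). Survivors: candidate V, candidate Q, candidate W, candidate A, candidate U, candidate F.
Putting every candidate on a common basis:
  candidate V: E = 334.7 GPa, ρ = 10220 kg/m³
  candidate Q: E = 135.8 GPa, ρ = 7290 kg/m³
  candidate W: E = 3.171 GPa, ρ = 1131 kg/m³
  candidate A: E = 62.40 GPa, ρ = 2300 kg/m³
  candidate U: E = 317.7 GPa, ρ = 3290 kg/m³
  candidate F: E = 210.0 GPa, ρ = 7833 kg/m³
  candidate U: M = 5.42×10⁻³
  candidate A: M = 3.43×10⁻³
  candidate F: M = 1.85×10⁻³
  candidate V: M = 1.79×10⁻³
  candidate Q: M = 1.60×10⁻³
  candidate W: M = 1.57×10⁻³
Candidate U ranks first.

candidate U, M = 5.42×10⁻³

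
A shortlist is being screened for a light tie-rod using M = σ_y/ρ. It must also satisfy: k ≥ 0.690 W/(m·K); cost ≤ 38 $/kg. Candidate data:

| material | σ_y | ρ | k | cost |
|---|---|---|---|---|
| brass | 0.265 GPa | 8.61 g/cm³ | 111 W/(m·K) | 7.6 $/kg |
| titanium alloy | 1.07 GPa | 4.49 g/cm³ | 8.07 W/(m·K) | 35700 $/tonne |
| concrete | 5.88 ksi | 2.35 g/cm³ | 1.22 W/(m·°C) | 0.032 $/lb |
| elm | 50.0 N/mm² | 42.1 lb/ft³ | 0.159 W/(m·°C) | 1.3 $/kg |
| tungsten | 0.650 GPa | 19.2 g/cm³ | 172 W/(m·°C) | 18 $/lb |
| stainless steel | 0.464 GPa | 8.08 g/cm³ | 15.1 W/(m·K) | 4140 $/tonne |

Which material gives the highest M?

titanium alloy

Screen on constraints: k ≥ 0.690 W/(m·K); cost ≤ 38 $/kg. Survivors: brass, titanium alloy, concrete, stainless steel.
Convert each candidate to consistent units, then evaluate M:
  brass: σ_y = 265.0 MPa, ρ = 8610 kg/m³
  titanium alloy: σ_y = 1070 MPa, ρ = 4490 kg/m³
  concrete: σ_y = 40.54 MPa, ρ = 2350 kg/m³
  stainless steel: σ_y = 464.0 MPa, ρ = 8080 kg/m³
  titanium alloy: M = 238 kN·m/kg
  stainless steel: M = 57.4 kN·m/kg
  brass: M = 30.8 kN·m/kg
  concrete: M = 17.3 kN·m/kg
Titanium alloy ranks first.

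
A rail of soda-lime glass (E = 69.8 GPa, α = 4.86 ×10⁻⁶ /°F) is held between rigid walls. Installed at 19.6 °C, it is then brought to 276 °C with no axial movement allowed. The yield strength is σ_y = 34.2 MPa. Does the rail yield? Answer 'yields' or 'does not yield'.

α = 4.86×10⁻⁶/°F × 9/5 = 8.75×10⁻⁶/K.
ΔT = 256.4 K. Constrained thermal stress σ = E·α·ΔT = 69.80×10³ MPa × 8.75×10⁻⁶ × 256.4 = 157 MPa (compressive).
Compare to σ_y = 34.2 MPa: σ ≥ σ_y, so it yields.

yields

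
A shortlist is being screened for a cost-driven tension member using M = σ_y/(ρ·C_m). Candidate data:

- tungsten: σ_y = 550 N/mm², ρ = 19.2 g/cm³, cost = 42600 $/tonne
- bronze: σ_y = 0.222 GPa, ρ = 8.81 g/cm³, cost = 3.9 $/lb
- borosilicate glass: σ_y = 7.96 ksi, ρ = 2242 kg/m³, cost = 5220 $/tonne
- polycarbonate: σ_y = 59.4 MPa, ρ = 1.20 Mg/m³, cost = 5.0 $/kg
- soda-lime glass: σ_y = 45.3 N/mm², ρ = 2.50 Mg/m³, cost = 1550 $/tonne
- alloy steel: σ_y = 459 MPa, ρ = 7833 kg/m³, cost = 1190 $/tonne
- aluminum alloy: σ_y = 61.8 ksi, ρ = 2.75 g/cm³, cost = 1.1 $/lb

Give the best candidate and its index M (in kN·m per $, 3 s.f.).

Convert each candidate to consistent units, then evaluate M:
  tungsten: σ_y = 550.0 MPa, ρ = 19200 kg/m³, cost = 42.60 $/kg
  bronze: σ_y = 222.0 MPa, ρ = 8810 kg/m³, cost = 8.598 $/kg
  borosilicate glass: σ_y = 54.88 MPa, ρ = 2242 kg/m³, cost = 5.220 $/kg
  polycarbonate: σ_y = 59.40 MPa, ρ = 1200 kg/m³, cost = 5.000 $/kg
  soda-lime glass: σ_y = 45.30 MPa, ρ = 2500 kg/m³, cost = 1.550 $/kg
  alloy steel: σ_y = 459.0 MPa, ρ = 7833 kg/m³, cost = 1.190 $/kg
  aluminum alloy: σ_y = 426.1 MPa, ρ = 2750 kg/m³, cost = 2.425 $/kg
  aluminum alloy: M = 63.9 kN·m per $
  alloy steel: M = 49.2 kN·m per $
  soda-lime glass: M = 11.7 kN·m per $
  polycarbonate: M = 9.90 kN·m per $
  borosilicate glass: M = 4.69 kN·m per $
  bronze: M = 2.93 kN·m per $
  tungsten: M = 0.672 kN·m per $
Aluminum alloy has the largest M.

aluminum alloy, M = 63.9 kN·m per $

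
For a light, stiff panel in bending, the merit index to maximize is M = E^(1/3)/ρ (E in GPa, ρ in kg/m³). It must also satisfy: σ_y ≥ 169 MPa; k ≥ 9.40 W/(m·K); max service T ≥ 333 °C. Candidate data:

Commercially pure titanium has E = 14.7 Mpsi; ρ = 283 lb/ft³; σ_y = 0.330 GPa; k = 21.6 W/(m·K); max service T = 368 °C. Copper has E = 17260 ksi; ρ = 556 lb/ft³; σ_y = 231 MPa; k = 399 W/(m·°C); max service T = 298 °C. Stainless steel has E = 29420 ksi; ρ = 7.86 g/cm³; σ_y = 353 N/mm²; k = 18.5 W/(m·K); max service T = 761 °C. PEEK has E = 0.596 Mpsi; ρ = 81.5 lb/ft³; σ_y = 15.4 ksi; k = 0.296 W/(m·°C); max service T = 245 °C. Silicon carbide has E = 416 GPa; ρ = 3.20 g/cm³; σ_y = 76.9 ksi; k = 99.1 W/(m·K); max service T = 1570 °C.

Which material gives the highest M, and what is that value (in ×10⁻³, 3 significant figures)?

Screen on constraints: σ_y ≥ 169 MPa; k ≥ 9.40 W/(m·K); max service T ≥ 333 °C. Survivors: commercially pure titanium, stainless steel, silicon carbide.
Normalizing units and computing the index:
  commercially pure titanium: E = 101.4 GPa, ρ = 4533 kg/m³
  stainless steel: E = 202.8 GPa, ρ = 7860 kg/m³
  silicon carbide: E = 416.0 GPa, ρ = 3200 kg/m³
  silicon carbide: M = 2.33×10⁻³
  commercially pure titanium: M = 1.03×10⁻³
  stainless steel: M = 0.748×10⁻³
Silicon carbide has the largest M.

silicon carbide, M = 2.33×10⁻³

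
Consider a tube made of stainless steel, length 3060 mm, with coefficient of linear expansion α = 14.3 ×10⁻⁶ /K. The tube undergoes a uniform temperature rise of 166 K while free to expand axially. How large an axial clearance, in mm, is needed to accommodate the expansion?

7.26 mm

ΔL = α·L₀·ΔT = 14.3×10⁻⁶ × 3060 mm × 166.0 K = 7.26 mm.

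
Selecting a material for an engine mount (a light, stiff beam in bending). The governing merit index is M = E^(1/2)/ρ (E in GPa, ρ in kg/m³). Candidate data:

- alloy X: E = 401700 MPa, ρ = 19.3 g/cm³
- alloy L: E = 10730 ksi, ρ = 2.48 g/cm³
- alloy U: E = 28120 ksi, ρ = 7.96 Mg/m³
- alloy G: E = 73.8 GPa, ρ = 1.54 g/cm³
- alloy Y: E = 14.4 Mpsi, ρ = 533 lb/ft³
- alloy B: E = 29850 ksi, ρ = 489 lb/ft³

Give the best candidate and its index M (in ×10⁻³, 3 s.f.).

Convert each candidate to consistent units, then evaluate M:
  alloy X: E = 401.7 GPa, ρ = 19300 kg/m³
  alloy L: E = 73.98 GPa, ρ = 2480 kg/m³
  alloy U: E = 193.9 GPa, ρ = 7960 kg/m³
  alloy G: E = 73.80 GPa, ρ = 1540 kg/m³
  alloy Y: E = 99.28 GPa, ρ = 8538 kg/m³
  alloy B: E = 205.8 GPa, ρ = 7833 kg/m³
  alloy G: M = 5.58×10⁻³
  alloy L: M = 3.47×10⁻³
  alloy B: M = 1.83×10⁻³
  alloy U: M = 1.75×10⁻³
  alloy Y: M = 1.17×10⁻³
  alloy X: M = 1.04×10⁻³
Alloy G has the largest M.

alloy G, M = 5.58×10⁻³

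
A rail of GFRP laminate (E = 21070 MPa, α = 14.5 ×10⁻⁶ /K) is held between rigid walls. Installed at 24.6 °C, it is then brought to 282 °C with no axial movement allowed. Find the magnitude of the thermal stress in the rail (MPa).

E = 21070 MPa = 21.07 GPa.
ΔT = 257.4 K. Constrained thermal stress σ = E·α·ΔT = 21.07×10³ MPa × 14.5×10⁻⁶ × 257.4 = 78.6 MPa (compressive).

78.6 MPa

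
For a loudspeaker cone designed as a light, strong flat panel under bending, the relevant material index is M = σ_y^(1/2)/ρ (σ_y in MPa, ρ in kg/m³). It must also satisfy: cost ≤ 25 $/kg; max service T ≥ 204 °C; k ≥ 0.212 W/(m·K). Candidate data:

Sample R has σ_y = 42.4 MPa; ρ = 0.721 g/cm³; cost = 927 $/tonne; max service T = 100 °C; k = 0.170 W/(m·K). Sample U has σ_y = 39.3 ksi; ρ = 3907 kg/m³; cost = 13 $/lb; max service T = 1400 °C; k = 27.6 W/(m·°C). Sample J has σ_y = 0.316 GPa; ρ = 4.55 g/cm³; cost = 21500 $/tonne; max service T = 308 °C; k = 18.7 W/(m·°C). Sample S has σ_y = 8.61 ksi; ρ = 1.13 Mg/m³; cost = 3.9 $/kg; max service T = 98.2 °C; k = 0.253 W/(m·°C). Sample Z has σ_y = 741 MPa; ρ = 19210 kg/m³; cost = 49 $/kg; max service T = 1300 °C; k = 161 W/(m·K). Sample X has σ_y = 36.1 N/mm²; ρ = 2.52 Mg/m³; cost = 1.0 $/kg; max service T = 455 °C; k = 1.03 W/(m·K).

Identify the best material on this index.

sample J

Screen on constraints: cost ≤ 25 $/kg; max service T ≥ 204 °C; k ≥ 0.212 W/(m·K). Survivors: sample J, sample X.
Putting every candidate on a common basis:
  sample J: σ_y = 316.0 MPa, ρ = 4550 kg/m³
  sample X: σ_y = 36.10 MPa, ρ = 2520 kg/m³
  sample J: M = 3.91×10⁻³
  sample X: M = 2.38×10⁻³
The maximum is for sample J.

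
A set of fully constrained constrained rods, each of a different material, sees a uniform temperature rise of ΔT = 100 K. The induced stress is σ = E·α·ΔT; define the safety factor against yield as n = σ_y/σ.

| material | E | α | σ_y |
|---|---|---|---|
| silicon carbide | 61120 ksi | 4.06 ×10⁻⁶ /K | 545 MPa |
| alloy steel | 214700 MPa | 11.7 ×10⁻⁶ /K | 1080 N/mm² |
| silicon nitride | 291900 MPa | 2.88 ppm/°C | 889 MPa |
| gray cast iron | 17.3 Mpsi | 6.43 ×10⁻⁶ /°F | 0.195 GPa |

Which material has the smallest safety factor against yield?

gray cast iron

Converting E to GPa, α to ×10⁻⁶/K, σ_y to MPa, then σ and n for each:
  silicon carbide: E = 421.4, α = 4.06, σ_y = 545.0 → σ = 171 MPa, n = 3.19
  alloy steel: E = 214.7, α = 11.7, σ_y = 1080 → σ = 251 MPa, n = 4.30
  silicon nitride: E = 291.9, α = 2.88, σ_y = 889.0 → σ = 84.1 MPa, n = 10.6
  gray cast iron: E = 119.3, α = 11.6, σ_y = 195.0 → σ = 138 MPa, n = 1.41
The minimum is gray cast iron at n = 1.41.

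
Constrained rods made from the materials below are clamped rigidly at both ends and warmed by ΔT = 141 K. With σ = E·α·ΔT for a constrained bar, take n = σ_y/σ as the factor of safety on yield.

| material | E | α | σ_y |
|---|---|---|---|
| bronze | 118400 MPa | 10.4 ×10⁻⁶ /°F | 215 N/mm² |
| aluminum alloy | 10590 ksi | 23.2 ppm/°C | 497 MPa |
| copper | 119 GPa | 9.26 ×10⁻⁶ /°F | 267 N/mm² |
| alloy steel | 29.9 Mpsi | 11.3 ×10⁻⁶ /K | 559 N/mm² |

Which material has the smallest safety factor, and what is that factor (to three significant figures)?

Per material, after unit conversion:
  bronze: E = 118.4, α = 18.7, σ_y = 215.0 → σ = 313 MPa, n = 0.688
  aluminum alloy: E = 73.02, α = 23.2, σ_y = 497.0 → σ = 239 MPa, n = 2.08
  copper: E = 119.0, α = 16.7, σ_y = 267.0 → σ = 280 MPa, n = 0.955
  alloy steel: E = 206.2, α = 11.3, σ_y = 559.0 → σ = 328 MPa, n = 1.70
Smallest n: bronze with n = 0.688.

bronze, n = 0.688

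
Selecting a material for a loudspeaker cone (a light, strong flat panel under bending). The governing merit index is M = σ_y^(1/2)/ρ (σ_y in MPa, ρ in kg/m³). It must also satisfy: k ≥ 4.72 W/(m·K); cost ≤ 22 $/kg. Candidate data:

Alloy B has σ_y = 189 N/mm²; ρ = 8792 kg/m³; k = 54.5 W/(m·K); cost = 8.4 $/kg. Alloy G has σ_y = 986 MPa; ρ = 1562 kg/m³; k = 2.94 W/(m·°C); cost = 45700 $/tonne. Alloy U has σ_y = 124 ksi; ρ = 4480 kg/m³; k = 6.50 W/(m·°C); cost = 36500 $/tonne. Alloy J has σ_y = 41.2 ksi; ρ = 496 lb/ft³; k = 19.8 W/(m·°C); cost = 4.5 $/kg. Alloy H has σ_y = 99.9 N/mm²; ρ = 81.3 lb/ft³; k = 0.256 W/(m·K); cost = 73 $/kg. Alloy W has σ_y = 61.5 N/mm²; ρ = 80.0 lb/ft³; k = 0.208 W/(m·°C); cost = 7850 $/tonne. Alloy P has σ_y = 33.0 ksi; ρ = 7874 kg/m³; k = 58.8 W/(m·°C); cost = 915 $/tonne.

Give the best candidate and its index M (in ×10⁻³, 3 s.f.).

Screen on constraints: k ≥ 4.72 W/(m·K); cost ≤ 22 $/kg. Survivors: alloy B, alloy J, alloy P.
In SI units:
  alloy B: σ_y = 189.0 MPa, ρ = 8792 kg/m³
  alloy J: σ_y = 284.1 MPa, ρ = 7945 kg/m³
  alloy P: σ_y = 227.5 MPa, ρ = 7874 kg/m³
  alloy J: M = 2.12×10⁻³
  alloy P: M = 1.92×10⁻³
  alloy B: M = 1.56×10⁻³
The maximum is for alloy J.

alloy J, M = 2.12×10⁻³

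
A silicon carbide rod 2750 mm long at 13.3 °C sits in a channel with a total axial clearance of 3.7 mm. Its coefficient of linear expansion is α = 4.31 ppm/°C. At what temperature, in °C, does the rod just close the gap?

325 °C

α·L₀·ΔT = 3.7 mm ⇒ ΔT = 3.7 / (4.31×10⁻⁶ × 2750.0) = 312.2 K.
T = 13.3 + 312.2 = 325.5 °C.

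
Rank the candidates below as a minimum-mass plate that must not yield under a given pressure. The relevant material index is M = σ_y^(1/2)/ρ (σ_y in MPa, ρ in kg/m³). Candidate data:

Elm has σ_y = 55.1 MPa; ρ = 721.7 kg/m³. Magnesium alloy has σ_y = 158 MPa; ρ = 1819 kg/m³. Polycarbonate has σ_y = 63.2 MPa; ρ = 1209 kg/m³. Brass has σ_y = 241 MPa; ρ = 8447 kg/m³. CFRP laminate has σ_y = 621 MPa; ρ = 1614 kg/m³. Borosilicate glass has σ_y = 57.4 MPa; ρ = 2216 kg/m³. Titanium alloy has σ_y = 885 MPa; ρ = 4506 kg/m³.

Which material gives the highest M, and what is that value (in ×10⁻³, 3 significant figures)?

Computing M directly (units already consistent):
  CFRP laminate: M = 15.4×10⁻³
  elm: M = 10.3×10⁻³
  magnesium alloy: M = 6.91×10⁻³
  titanium alloy: M = 6.60×10⁻³
  polycarbonate: M = 6.58×10⁻³
  borosilicate glass: M = 3.42×10⁻³
  brass: M = 1.84×10⁻³
CFRP laminate ranks first.

CFRP laminate, M = 15.4×10⁻³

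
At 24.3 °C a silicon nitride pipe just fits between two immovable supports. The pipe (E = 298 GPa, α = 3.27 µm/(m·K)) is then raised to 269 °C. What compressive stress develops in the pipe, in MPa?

238 MPa

ΔT = 244.7 K. Constrained thermal stress σ = E·α·ΔT = 298.0×10³ MPa × 3.27×10⁻⁶ × 244.7 = 238 MPa (compressive).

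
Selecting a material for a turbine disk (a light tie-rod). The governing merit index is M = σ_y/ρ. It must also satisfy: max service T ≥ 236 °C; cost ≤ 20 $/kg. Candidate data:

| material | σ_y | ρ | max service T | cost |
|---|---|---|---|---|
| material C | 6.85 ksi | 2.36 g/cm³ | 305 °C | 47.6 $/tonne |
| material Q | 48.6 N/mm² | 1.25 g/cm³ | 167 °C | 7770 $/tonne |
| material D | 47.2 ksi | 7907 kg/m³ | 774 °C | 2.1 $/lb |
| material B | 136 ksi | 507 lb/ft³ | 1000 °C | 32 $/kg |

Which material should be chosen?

Screen on constraints: max service T ≥ 236 °C; cost ≤ 20 $/kg. Survivors: material C, material D.
After converting to SI:
  material C: σ_y = 47.23 MPa, ρ = 2360 kg/m³
  material D: σ_y = 325.4 MPa, ρ = 7907 kg/m³
  material D: M = 41.2 kN·m/kg
  material C: M = 20.0 kN·m/kg
Material D ranks first.

material D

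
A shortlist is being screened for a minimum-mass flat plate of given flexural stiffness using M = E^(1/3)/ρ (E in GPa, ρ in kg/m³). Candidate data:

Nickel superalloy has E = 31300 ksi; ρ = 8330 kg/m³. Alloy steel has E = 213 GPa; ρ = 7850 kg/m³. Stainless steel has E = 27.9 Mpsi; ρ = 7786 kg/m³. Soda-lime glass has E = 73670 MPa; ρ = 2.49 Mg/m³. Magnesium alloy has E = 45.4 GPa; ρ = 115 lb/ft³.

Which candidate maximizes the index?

magnesium alloy

In SI units:
  nickel superalloy: E = 215.8 GPa, ρ = 8330 kg/m³
  alloy steel: E = 213.0 GPa, ρ = 7850 kg/m³
  stainless steel: E = 192.4 GPa, ρ = 7786 kg/m³
  soda-lime glass: E = 73.67 GPa, ρ = 2490 kg/m³
  magnesium alloy: E = 45.40 GPa, ρ = 1842 kg/m³
  magnesium alloy: M = 1.94×10⁻³
  soda-lime glass: M = 1.68×10⁻³
  alloy steel: M = 0.761×10⁻³
  stainless steel: M = 0.741×10⁻³
  nickel superalloy: M = 0.720×10⁻³
Magnesium alloy has the largest M.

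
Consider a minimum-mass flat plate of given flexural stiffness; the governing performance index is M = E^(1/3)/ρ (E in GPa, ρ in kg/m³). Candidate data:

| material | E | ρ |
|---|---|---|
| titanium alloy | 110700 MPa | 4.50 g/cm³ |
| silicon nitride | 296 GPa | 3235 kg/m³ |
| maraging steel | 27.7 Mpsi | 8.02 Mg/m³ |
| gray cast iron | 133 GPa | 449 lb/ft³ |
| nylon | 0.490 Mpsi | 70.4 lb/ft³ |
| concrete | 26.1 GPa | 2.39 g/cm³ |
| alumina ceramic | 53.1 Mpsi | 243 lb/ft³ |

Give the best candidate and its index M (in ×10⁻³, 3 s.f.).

silicon nitride, M = 2.06×10⁻³

Convert each candidate to consistent units, then evaluate M:
  titanium alloy: E = 110.7 GPa, ρ = 4500 kg/m³
  silicon nitride: E = 296.0 GPa, ρ = 3235 kg/m³
  maraging steel: E = 191.0 GPa, ρ = 8020 kg/m³
  gray cast iron: E = 133.0 GPa, ρ = 7192 kg/m³
  nylon: E = 3.378 GPa, ρ = 1128 kg/m³
  concrete: E = 26.10 GPa, ρ = 2390 kg/m³
  alumina ceramic: E = 366.1 GPa, ρ = 3892 kg/m³
  silicon nitride: M = 2.06×10⁻³
  alumina ceramic: M = 1.84×10⁻³
  nylon: M = 1.33×10⁻³
  concrete: M = 1.24×10⁻³
  titanium alloy: M = 1.07×10⁻³
  maraging steel: M = 0.718×10⁻³
  gray cast iron: M = 0.710×10⁻³
The maximum is for silicon nitride.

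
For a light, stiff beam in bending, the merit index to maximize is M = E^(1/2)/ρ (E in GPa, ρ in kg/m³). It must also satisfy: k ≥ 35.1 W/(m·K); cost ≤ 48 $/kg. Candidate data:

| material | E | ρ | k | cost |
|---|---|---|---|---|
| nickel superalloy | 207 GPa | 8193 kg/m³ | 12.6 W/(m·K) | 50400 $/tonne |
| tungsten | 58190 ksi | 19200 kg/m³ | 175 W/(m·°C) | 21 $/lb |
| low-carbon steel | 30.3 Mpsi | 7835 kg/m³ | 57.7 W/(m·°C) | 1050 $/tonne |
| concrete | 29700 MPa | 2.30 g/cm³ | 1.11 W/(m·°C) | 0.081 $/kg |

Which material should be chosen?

low-carbon steel

Screen on constraints: k ≥ 35.1 W/(m·K); cost ≤ 48 $/kg. Survivors: tungsten, low-carbon steel.
Normalizing units and computing the index:
  tungsten: E = 401.2 GPa, ρ = 19200 kg/m³
  low-carbon steel: E = 208.9 GPa, ρ = 7835 kg/m³
  low-carbon steel: M = 1.84×10⁻³
  tungsten: M = 1.04×10⁻³
Low-carbon steel ranks first.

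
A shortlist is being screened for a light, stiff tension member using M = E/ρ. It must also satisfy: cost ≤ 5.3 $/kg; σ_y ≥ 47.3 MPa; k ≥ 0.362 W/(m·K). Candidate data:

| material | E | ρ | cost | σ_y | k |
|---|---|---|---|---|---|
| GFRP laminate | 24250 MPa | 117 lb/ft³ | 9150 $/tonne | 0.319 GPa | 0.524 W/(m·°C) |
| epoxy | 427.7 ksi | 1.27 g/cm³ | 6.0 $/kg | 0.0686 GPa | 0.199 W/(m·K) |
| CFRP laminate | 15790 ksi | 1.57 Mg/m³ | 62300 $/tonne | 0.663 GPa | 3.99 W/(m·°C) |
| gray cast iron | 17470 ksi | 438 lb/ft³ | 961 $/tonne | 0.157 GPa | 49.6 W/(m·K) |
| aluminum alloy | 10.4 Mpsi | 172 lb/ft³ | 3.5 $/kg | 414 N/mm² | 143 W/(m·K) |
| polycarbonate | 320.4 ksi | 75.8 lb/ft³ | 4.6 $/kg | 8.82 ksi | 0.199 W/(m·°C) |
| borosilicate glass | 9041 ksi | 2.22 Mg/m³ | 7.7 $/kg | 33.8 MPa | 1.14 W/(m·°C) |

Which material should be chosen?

Screen on constraints: cost ≤ 5.3 $/kg; σ_y ≥ 47.3 MPa; k ≥ 0.362 W/(m·K). Survivors: gray cast iron, aluminum alloy.
In SI units:
  gray cast iron: E = 120.5 GPa, ρ = 7016 kg/m³
  aluminum alloy: E = 71.71 GPa, ρ = 2755 kg/m³
  aluminum alloy: M = 26.0 MN·m/kg
  gray cast iron: M = 17.2 MN·m/kg
Aluminum alloy has the largest M.

aluminum alloy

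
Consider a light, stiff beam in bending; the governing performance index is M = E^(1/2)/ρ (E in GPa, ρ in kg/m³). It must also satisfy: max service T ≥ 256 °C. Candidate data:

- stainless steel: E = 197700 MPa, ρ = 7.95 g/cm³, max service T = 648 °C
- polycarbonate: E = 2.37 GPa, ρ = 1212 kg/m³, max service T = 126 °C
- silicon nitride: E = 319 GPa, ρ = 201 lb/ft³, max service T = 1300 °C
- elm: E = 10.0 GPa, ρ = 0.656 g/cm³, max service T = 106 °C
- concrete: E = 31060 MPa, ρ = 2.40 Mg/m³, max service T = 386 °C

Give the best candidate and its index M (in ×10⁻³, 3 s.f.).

silicon nitride, M = 5.55×10⁻³

Screen on constraints: max service T ≥ 256 °C. Survivors: stainless steel, silicon nitride, concrete.
Normalizing units and computing the index:
  stainless steel: E = 197.7 GPa, ρ = 7950 kg/m³
  silicon nitride: E = 319.0 GPa, ρ = 3220 kg/m³
  concrete: E = 31.06 GPa, ρ = 2400 kg/m³
  silicon nitride: M = 5.55×10⁻³
  concrete: M = 2.32×10⁻³
  stainless steel: M = 1.77×10⁻³
Silicon nitride ranks first.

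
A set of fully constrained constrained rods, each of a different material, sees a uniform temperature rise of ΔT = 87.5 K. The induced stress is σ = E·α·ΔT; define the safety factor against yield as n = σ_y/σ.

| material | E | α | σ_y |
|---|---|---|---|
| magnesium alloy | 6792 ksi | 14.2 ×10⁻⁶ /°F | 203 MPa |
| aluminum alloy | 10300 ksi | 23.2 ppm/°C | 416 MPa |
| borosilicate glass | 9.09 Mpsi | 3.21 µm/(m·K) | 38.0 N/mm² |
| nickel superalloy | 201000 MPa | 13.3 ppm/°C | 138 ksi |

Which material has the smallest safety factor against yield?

In consistent units (E in GPa, α in ×10⁻⁶/K, σ_y in MPa):
  magnesium alloy: E = 46.83, α = 25.6, σ_y = 203.0 → σ = 105 MPa, n = 1.94
  aluminum alloy: E = 71.02, α = 23.2, σ_y = 416.0 → σ = 144 MPa, n = 2.89
  borosilicate glass: E = 62.67, α = 3.21, σ_y = 38.00 → σ = 17.6 MPa, n = 2.16
  nickel superalloy: E = 201.0, α = 13.3, σ_y = 951.5 → σ = 234 MPa, n = 4.07
The minimum is magnesium alloy at n = 1.94.

magnesium alloy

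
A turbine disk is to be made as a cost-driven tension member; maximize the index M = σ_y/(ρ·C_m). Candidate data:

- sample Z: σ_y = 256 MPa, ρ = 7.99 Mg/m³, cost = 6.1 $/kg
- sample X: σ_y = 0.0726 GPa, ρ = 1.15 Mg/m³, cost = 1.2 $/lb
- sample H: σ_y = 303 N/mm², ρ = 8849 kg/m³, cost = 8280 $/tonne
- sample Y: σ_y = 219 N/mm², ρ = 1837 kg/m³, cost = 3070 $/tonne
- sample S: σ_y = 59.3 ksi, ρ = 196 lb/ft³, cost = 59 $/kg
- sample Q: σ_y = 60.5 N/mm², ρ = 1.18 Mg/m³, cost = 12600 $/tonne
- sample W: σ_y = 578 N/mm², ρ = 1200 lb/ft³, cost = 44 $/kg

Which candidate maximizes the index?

sample Y

Normalizing units and computing the index:
  sample Z: σ_y = 256.0 MPa, ρ = 7990 kg/m³, cost = 6.100 $/kg
  sample X: σ_y = 72.60 MPa, ρ = 1150 kg/m³, cost = 2.646 $/kg
  sample H: σ_y = 303.0 MPa, ρ = 8849 kg/m³, cost = 8.280 $/kg
  sample Y: σ_y = 219.0 MPa, ρ = 1837 kg/m³, cost = 3.070 $/kg
  sample S: σ_y = 408.9 MPa, ρ = 3140 kg/m³, cost = 59.00 $/kg
  sample Q: σ_y = 60.50 MPa, ρ = 1180 kg/m³, cost = 12.60 $/kg
  sample W: σ_y = 578.0 MPa, ρ = 19220 kg/m³, cost = 44.00 $/kg
  sample Y: M = 38.8 kN·m per $
  sample X: M = 23.9 kN·m per $
  sample Z: M = 5.25 kN·m per $
  sample H: M = 4.14 kN·m per $
  sample Q: M = 4.07 kN·m per $
  sample S: M = 2.21 kN·m per $
  sample W: M = 0.683 kN·m per $
Highest index: sample Y.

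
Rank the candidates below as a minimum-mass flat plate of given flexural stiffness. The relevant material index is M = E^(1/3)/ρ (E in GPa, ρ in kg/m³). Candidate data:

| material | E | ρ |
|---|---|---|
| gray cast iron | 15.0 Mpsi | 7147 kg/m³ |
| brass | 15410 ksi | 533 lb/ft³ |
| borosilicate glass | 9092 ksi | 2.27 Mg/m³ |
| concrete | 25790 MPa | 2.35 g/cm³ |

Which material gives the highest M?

Normalizing units and computing the index:
  gray cast iron: E = 103.4 GPa, ρ = 7147 kg/m³
  brass: E = 106.2 GPa, ρ = 8538 kg/m³
  borosilicate glass: E = 62.69 GPa, ρ = 2270 kg/m³
  concrete: E = 25.79 GPa, ρ = 2350 kg/m³
  borosilicate glass: M = 1.75×10⁻³
  concrete: M = 1.26×10⁻³
  gray cast iron: M = 0.657×10⁻³
  brass: M = 0.555×10⁻³
Borosilicate glass has the largest M.

borosilicate glass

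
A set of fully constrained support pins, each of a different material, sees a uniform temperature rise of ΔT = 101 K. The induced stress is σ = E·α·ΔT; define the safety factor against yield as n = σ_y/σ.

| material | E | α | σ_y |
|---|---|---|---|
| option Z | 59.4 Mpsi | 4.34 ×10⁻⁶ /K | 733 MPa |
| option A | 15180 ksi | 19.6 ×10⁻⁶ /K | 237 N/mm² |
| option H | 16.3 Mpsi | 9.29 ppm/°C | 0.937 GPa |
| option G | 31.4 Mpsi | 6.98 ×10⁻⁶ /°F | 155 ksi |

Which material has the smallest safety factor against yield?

option A

Converting E to GPa, α to ×10⁻⁶/K, σ_y to MPa, then σ and n for each:
  option Z: E = 409.5, α = 4.34, σ_y = 733.0 → σ = 180 MPa, n = 4.08
  option A: E = 104.7, α = 19.6, σ_y = 237.0 → σ = 207 MPa, n = 1.14
  option H: E = 112.4, α = 9.29, σ_y = 937.0 → σ = 105 MPa, n = 8.89
  option G: E = 216.5, α = 12.6, σ_y = 1069 → σ = 275 MPa, n = 3.89
The minimum is option A at n = 1.14.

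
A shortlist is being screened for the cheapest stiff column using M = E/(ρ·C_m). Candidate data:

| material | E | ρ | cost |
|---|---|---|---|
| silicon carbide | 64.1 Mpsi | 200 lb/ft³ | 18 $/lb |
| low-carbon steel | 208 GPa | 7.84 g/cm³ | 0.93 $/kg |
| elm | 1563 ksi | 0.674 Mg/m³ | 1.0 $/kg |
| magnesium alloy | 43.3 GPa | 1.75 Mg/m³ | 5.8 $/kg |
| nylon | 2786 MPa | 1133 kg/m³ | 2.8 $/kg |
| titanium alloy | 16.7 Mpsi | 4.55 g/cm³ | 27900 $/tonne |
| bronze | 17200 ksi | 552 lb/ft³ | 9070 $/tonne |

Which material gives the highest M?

In SI units:
  silicon carbide: E = 442.0 GPa, ρ = 3204 kg/m³, cost = 39.68 $/kg
  low-carbon steel: E = 208.0 GPa, ρ = 7840 kg/m³, cost = 0.9300 $/kg
  elm: E = 10.78 GPa, ρ = 674.0 kg/m³, cost = 1.000 $/kg
  magnesium alloy: E = 43.30 GPa, ρ = 1750 kg/m³, cost = 5.800 $/kg
  nylon: E = 2.786 GPa, ρ = 1133 kg/m³, cost = 2.800 $/kg
  titanium alloy: E = 115.1 GPa, ρ = 4550 kg/m³, cost = 27.90 $/kg
  bronze: E = 118.6 GPa, ρ = 8842 kg/m³, cost = 9.070 $/kg
  low-carbon steel: M = 28.5 MN·m per $
  elm: M = 16.0 MN·m per $
  magnesium alloy: M = 4.27 MN·m per $
  silicon carbide: M = 3.48 MN·m per $
  bronze: M = 1.48 MN·m per $
  titanium alloy: M = 0.907 MN·m per $
  nylon: M = 0.878 MN·m per $
Highest index: low-carbon steel.

low-carbon steel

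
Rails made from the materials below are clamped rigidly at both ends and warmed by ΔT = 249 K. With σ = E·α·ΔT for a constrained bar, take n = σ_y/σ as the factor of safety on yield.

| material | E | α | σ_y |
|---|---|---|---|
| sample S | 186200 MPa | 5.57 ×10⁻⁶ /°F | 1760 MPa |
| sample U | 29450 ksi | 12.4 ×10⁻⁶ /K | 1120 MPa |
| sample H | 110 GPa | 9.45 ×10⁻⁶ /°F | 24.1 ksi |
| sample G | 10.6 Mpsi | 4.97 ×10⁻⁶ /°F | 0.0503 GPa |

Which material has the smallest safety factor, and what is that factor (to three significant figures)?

Converting E to GPa, α to ×10⁻⁶/K, σ_y to MPa, then σ and n for each:
  sample S: E = 186.2, α = 10.0, σ_y = 1760 → σ = 465 MPa, n = 3.79
  sample U: E = 203.1, α = 12.4, σ_y = 1120 → σ = 627 MPa, n = 1.79
  sample H: E = 110.0, α = 17.0, σ_y = 166.2 → σ = 466 MPa, n = 0.357
  sample G: E = 73.08, α = 8.95, σ_y = 50.30 → σ = 163 MPa, n = 0.309
Smallest n: sample G with n = 0.309.

sample G, n = 0.309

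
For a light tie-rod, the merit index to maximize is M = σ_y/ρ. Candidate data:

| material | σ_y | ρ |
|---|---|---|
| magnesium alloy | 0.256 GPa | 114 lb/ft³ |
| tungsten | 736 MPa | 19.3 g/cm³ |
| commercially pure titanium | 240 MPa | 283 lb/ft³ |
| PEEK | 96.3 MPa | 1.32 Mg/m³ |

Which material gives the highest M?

Normalizing units and computing the index:
  magnesium alloy: σ_y = 256.0 MPa, ρ = 1826 kg/m³
  tungsten: σ_y = 736.0 MPa, ρ = 19300 kg/m³
  commercially pure titanium: σ_y = 240.0 MPa, ρ = 4533 kg/m³
  PEEK: σ_y = 96.30 MPa, ρ = 1320 kg/m³
  magnesium alloy: M = 140 kN·m/kg
  PEEK: M = 73.0 kN·m/kg
  commercially pure titanium: M = 52.9 kN·m/kg
  tungsten: M = 38.1 kN·m/kg
Highest index: magnesium alloy.

magnesium alloy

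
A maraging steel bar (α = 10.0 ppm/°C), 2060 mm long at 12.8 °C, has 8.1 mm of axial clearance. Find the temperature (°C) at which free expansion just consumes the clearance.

α·L₀·ΔT = 8.1 mm ⇒ ΔT = 8.1 / (10.0×10⁻⁶ × 2060.0) = 393.2 K.
T = 12.8 + 393.2 = 406.0 °C.

406 °C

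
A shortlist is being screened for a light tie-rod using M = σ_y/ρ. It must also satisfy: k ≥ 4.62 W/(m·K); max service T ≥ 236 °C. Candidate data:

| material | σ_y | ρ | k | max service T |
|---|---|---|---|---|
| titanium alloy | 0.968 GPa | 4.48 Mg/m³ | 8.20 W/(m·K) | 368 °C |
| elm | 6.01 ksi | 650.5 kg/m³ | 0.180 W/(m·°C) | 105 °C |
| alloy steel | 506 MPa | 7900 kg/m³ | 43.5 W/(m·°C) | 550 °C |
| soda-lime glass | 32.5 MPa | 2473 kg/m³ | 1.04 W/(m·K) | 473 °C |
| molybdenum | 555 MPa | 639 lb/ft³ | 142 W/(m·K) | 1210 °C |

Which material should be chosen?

Screen on constraints: k ≥ 4.62 W/(m·K); max service T ≥ 236 °C. Survivors: titanium alloy, alloy steel, molybdenum.
Convert each candidate to consistent units, then evaluate M:
  titanium alloy: σ_y = 968.0 MPa, ρ = 4480 kg/m³
  alloy steel: σ_y = 506.0 MPa, ρ = 7900 kg/m³
  molybdenum: σ_y = 555.0 MPa, ρ = 10240 kg/m³
  titanium alloy: M = 216 kN·m/kg
  alloy steel: M = 64.1 kN·m/kg
  molybdenum: M = 54.2 kN·m/kg
Titanium alloy has the largest M.

titanium alloy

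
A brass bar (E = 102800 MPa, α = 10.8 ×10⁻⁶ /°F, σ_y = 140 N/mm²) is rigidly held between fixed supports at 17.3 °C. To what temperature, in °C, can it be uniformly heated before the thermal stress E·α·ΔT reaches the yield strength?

87.4 °C

E = 102800 MPa = 102.8 GPa.
α = 10.8×10⁻⁶/°F × 9/5 = 19.4×10⁻⁶/K.
σ_y = 140 N/mm² = 140.0 MPa.
E·α·ΔT = 140.0 MPa ⇒ ΔT = 140.0 / (102.8×10³ × 19.4×10⁻⁶) = 70.05 K.
T = 17.3 + 70.05 = 87.35 °C.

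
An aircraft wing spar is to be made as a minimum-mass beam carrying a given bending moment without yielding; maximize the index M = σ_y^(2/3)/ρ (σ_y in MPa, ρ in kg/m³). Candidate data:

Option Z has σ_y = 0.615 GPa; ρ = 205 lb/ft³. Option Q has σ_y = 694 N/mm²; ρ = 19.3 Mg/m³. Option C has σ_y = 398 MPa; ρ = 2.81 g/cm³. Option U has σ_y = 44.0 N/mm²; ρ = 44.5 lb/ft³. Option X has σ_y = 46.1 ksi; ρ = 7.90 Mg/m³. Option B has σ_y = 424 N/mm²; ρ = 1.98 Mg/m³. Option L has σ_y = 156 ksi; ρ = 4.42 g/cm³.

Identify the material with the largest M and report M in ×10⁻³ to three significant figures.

option B, M = 28.5×10⁻³

Convert each candidate to consistent units, then evaluate M:
  option Z: σ_y = 615.0 MPa, ρ = 3284 kg/m³
  option Q: σ_y = 694.0 MPa, ρ = 19300 kg/m³
  option C: σ_y = 398.0 MPa, ρ = 2810 kg/m³
  option U: σ_y = 44.00 MPa, ρ = 712.8 kg/m³
  option X: σ_y = 317.8 MPa, ρ = 7900 kg/m³
  option B: σ_y = 424.0 MPa, ρ = 1980 kg/m³
  option L: σ_y = 1076 MPa, ρ = 4420 kg/m³
  option B: M = 28.5×10⁻³
  option L: M = 23.8×10⁻³
  option Z: M = 22.0×10⁻³
  option C: M = 19.3×10⁻³
  option U: M = 17.5×10⁻³
  option X: M = 5.90×10⁻³
  option Q: M = 4.06×10⁻³
Highest index: option B.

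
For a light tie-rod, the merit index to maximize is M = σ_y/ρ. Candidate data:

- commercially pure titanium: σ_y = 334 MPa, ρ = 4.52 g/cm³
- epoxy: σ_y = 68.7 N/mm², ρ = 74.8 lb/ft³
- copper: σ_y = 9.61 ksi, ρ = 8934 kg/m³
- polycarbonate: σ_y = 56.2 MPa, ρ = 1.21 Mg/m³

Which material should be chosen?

Putting every candidate on a common basis:
  commercially pure titanium: σ_y = 334.0 MPa, ρ = 4520 kg/m³
  epoxy: σ_y = 68.70 MPa, ρ = 1198 kg/m³
  copper: σ_y = 66.26 MPa, ρ = 8934 kg/m³
  polycarbonate: σ_y = 56.20 MPa, ρ = 1210 kg/m³
  commercially pure titanium: M = 73.9 kN·m/kg
  epoxy: M = 57.3 kN·m/kg
  polycarbonate: M = 46.4 kN·m/kg
  copper: M = 7.42 kN·m/kg
Highest index: commercially pure titanium.

commercially pure titanium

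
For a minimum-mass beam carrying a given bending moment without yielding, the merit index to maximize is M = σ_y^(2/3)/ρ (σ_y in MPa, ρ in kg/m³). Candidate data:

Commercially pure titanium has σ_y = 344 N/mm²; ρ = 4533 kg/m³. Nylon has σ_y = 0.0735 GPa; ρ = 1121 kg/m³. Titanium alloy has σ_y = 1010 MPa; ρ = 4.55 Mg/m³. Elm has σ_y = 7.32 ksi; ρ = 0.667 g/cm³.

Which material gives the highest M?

titanium alloy

After converting to SI:
  commercially pure titanium: σ_y = 344.0 MPa, ρ = 4533 kg/m³
  nylon: σ_y = 73.50 MPa, ρ = 1121 kg/m³
  titanium alloy: σ_y = 1010 MPa, ρ = 4550 kg/m³
  elm: σ_y = 50.47 MPa, ρ = 667.0 kg/m³
  titanium alloy: M = 22.1×10⁻³
  elm: M = 20.5×10⁻³
  nylon: M = 15.7×10⁻³
  commercially pure titanium: M = 10.8×10⁻³
Titanium alloy ranks first.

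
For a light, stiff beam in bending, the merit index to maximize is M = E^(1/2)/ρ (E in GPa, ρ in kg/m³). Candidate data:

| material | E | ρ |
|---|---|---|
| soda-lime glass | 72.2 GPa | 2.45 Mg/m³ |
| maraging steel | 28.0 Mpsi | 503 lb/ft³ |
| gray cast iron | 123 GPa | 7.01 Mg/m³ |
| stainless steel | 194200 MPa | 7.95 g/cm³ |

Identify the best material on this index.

soda-lime glass

Convert each candidate to consistent units, then evaluate M:
  soda-lime glass: E = 72.20 GPa, ρ = 2450 kg/m³
  maraging steel: E = 193.1 GPa, ρ = 8057 kg/m³
  gray cast iron: E = 123.0 GPa, ρ = 7010 kg/m³
  stainless steel: E = 194.2 GPa, ρ = 7950 kg/m³
  soda-lime glass: M = 3.47×10⁻³
  stainless steel: M = 1.75×10⁻³
  maraging steel: M = 1.72×10⁻³
  gray cast iron: M = 1.58×10⁻³
Soda-lime glass ranks first.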